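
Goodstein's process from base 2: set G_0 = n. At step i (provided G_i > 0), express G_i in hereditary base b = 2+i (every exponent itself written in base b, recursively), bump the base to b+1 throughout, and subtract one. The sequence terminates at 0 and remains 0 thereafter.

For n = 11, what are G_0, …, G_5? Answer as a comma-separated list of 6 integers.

11 —HB2→ 2^(2 + 1) + 2 + 1 —bump→ 3^(3 + 1) + 3 + 1 = 85 —(−1)→ 84
84 —HB3→ 3^(3 + 1) + 3 —bump→ 4^(4 + 1) + 4 = 1028 —(−1)→ 1027
1027 —HB4→ 4^(4 + 1) + 3 —bump→ 5^(5 + 1) + 3 = 15628 —(−1)→ 15627
15627 —HB5→ 5^(5 + 1) + 2 —bump→ 6^(6 + 1) + 2 = 279938 —(−1)→ 279937
279937 —HB6→ 6^(6 + 1) + 1 —bump→ 7^(7 + 1) + 1 = 5764802 —(−1)→ 5764801

11, 84, 1027, 15627, 279937, 5764801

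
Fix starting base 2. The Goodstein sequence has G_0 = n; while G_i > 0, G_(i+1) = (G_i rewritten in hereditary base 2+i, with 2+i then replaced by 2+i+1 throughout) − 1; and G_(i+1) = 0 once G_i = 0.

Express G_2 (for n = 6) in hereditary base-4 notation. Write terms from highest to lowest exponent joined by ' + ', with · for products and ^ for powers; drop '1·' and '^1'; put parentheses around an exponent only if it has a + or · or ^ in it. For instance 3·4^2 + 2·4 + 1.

i=0: 6 = 2^2 + 2 (b=2); 2→3: 3^3 + 3 = 30; 30−1 = 29
i=1: 29 = 3^3 + 2 (b=3); 3→4: 4^4 + 2 = 258; 258−1 = 257

4^4 + 1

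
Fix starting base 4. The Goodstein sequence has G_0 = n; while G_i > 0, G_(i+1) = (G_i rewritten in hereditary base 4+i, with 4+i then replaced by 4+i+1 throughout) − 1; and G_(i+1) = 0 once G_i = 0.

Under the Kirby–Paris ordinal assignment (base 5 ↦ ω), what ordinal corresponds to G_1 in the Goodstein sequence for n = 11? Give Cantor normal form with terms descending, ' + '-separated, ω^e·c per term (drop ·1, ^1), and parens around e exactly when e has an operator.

ω·2 + 2

i=0: 11 = 2·4 + 3 (b=4); 4→5: 2·5 + 3 = 13; 13−1 = 12
i=1: 12 = 2·5 + 2 (b=5); 5→6: 2·6 + 2 = 14; 14−1 = 13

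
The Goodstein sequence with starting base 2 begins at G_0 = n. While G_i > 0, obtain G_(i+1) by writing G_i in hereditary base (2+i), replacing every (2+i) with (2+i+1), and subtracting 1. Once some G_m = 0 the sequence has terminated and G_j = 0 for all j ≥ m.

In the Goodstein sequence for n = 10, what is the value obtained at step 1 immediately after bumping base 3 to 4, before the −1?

1026

G_0 = 10. HB_2(10) = 2^(2 + 1) + 2. Bump = 84. G_1 = 83.
G_1 = 83. HB_3(83) = 3^(3 + 1) + 2. Bump = 1026. G_2 = 1025.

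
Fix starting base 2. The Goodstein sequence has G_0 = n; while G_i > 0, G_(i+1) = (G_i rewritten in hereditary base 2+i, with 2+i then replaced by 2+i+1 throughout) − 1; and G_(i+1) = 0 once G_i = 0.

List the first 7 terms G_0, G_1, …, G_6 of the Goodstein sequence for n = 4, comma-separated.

(0) 4|_2 = 2^2 ↦ 3^3|_3 = 27 ⇒ 26
(1) 26|_3 = 2·3^2 + 2·3 + 2 ↦ 2·4^2 + 2·4 + 2|_4 = 42 ⇒ 41
(2) 41|_4 = 2·4^2 + 2·4 + 1 ↦ 2·5^2 + 2·5 + 1|_5 = 61 ⇒ 60
(3) 60|_5 = 2·5^2 + 2·5 ↦ 2·6^2 + 2·6|_6 = 84 ⇒ 83
(4) 83|_6 = 2·6^2 + 6 + 5 ↦ 2·7^2 + 7 + 5|_7 = 110 ⇒ 109
(5) 109|_7 = 2·7^2 + 7 + 4 ↦ 2·8^2 + 8 + 4|_8 = 140 ⇒ 139

4, 26, 41, 60, 83, 109, 139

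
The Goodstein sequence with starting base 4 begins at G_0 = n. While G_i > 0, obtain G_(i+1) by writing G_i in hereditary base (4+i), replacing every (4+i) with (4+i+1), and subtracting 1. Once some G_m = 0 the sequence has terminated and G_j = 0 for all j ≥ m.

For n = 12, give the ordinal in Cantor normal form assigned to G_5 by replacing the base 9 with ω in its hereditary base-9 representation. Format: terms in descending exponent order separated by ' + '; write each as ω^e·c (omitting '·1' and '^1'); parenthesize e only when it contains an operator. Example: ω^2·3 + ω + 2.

i=0: 12 = 3·4 (b=4); 4→5: 3·5 = 15; 15−1 = 14
i=1: 14 = 2·5 + 4 (b=5); 5→6: 2·6 + 4 = 16; 16−1 = 15
i=2: 15 = 2·6 + 3 (b=6); 6→7: 2·7 + 3 = 17; 17−1 = 16
i=3: 16 = 2·7 + 2 (b=7); 7→8: 2·8 + 2 = 18; 18−1 = 17
i=4: 17 = 2·8 + 1 (b=8); 8→9: 2·9 + 1 = 19; 19−1 = 18
i=5: 18 = 2·9 (b=9); 9→10: 2·10 = 20; 20−1 = 19

ω·2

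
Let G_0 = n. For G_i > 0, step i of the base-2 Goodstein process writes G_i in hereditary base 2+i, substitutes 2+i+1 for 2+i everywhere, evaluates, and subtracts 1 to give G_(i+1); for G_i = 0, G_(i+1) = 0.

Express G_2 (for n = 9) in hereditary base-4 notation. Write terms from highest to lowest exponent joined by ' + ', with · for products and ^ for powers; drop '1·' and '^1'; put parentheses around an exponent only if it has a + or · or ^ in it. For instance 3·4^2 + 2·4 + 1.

3·4^4 + 3·4^3 + 3·4^2 + 3·4 + 3

base 2: 9 = 2^(2 + 1) + 1; at 3: 3^(3 + 1) + 1 = 82; next = 81
base 3: 81 = 3^(3 + 1); at 4: 4^(4 + 1) = 1024; next = 1023
base 4: 1023 = 3·4^4 + 3·4^3 + 3·4^2 + 3·4 + 3; at 5: 3·5^5 + 3·5^3 + 3·5^2 + 3·5 + 3 = 9843; next = 9842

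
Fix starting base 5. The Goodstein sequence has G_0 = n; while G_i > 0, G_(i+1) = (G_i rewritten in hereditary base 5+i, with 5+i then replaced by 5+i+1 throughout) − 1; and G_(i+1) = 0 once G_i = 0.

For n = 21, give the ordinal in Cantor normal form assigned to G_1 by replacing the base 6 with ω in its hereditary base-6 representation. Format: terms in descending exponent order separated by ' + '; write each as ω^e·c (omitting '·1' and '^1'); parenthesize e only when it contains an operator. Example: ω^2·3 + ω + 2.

21 —HB5→ 4·5 + 1 —bump→ 4·6 + 1 = 25 —(−1)→ 24
24 —HB6→ 4·6 —bump→ 4·7 = 28 —(−1)→ 27

ω·4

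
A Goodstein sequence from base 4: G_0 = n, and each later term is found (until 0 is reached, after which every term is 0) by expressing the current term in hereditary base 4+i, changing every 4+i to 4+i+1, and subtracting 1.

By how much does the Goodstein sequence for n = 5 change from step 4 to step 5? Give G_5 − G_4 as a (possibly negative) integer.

-1

step 0: 5 = 4 + 1; sub 5 for 4: 5 + 1; = 6; G_1 = 6−1 = 5
step 1: 5 = 5; sub 6 for 5: 6; = 6; G_2 = 6−1 = 5
step 2: 5 = 5; sub 7 for 6: 5; = 5; G_3 = 5−1 = 4
step 3: 4 = 4; sub 8 for 7: 4; = 4; G_4 = 4−1 = 3
step 4: 3 = 3; sub 9 for 8: 3; = 3; G_5 = 3−1 = 2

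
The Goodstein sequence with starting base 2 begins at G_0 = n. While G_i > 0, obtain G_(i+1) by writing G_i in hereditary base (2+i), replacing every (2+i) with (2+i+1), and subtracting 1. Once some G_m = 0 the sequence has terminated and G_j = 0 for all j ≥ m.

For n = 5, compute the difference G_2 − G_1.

228

[0] 5 ≡ 2^2 + 1 (base 2). Lift 3: 28. −1: 27.
[1] 27 ≡ 3^3 (base 3). Lift 4: 256. −1: 255.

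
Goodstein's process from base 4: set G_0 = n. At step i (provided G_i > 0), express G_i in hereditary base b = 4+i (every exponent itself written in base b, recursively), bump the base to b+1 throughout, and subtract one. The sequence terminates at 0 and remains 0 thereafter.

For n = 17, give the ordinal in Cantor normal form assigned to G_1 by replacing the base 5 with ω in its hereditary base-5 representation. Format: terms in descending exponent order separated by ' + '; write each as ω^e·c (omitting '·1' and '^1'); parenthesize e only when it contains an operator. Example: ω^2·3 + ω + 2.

ω^2

[0] 17 ≡ 4^2 + 1 (base 4). Lift 5: 26. −1: 25.
[1] 25 ≡ 5^2 (base 5). Lift 6: 36. −1: 35.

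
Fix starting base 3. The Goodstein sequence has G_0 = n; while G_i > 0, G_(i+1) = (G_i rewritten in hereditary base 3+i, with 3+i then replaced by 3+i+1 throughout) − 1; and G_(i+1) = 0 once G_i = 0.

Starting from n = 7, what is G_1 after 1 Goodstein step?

8

G_0 = 7. HB_3(7) = 2·3 + 1. Bump = 9. G_1 = 8.
G_1 = 8. HB_4(8) = 2·4. Bump = 10. G_2 = 9.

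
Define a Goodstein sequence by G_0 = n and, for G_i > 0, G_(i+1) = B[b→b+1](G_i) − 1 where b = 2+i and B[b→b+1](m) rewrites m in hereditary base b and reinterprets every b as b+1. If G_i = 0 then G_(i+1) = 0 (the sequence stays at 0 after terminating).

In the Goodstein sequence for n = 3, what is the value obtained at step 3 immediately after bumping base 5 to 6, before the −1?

2

G_0=3  [base 2] 2 + 1  →[2↦3]→  3 + 1 = 4  −1 ⇒ G_1=3
G_1=3  [base 3] 3  →[3↦4]→  4 = 4  −1 ⇒ G_2=3
G_2=3  [base 4] 3  →[4↦5]→  3 = 3  −1 ⇒ G_3=2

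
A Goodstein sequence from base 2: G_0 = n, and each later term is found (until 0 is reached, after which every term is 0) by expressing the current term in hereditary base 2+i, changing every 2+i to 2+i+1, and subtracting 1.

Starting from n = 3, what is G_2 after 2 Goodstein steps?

3

G_0=3  [base 2] 2 + 1  →[2↦3]→  3 + 1 = 4  −1 ⇒ G_1=3
G_1=3  [base 3] 3  →[3↦4]→  4 = 4  −1 ⇒ G_2=3
G_2=3  [base 4] 3  →[4↦5]→  3 = 3  −1 ⇒ G_3=2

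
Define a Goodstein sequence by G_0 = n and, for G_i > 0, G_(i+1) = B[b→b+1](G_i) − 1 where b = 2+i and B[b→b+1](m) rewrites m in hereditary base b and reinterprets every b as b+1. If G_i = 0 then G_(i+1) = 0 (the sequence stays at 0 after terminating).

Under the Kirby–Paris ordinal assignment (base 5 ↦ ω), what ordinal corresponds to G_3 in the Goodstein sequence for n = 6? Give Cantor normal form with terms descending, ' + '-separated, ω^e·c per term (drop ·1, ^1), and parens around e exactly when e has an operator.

ω^ω

i=0: 6 = 2^2 + 2 (b=2); 2→3: 3^3 + 3 = 30; 30−1 = 29
i=1: 29 = 3^3 + 2 (b=3); 3→4: 4^4 + 2 = 258; 258−1 = 257
i=2: 257 = 4^4 + 1 (b=4); 4→5: 5^5 + 1 = 3126; 3126−1 = 3125
i=3: 3125 = 5^5 (b=5); 5→6: 6^6 = 46656; 46656−1 = 46655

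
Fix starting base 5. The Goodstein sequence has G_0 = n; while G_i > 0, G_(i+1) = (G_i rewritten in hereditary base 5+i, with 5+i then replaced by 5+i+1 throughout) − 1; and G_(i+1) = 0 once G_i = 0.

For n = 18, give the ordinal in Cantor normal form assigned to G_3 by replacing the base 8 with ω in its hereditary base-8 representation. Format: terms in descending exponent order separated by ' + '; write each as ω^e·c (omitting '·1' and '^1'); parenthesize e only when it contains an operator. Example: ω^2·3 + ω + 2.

ω·3

i=0: 18 = 3·5 + 3 (b=5); 5→6: 3·6 + 3 = 21; 21−1 = 20
i=1: 20 = 3·6 + 2 (b=6); 6→7: 3·7 + 2 = 23; 23−1 = 22
i=2: 22 = 3·7 + 1 (b=7); 7→8: 3·8 + 1 = 25; 25−1 = 24
i=3: 24 = 3·8 (b=8); 8→9: 3·9 = 27; 27−1 = 26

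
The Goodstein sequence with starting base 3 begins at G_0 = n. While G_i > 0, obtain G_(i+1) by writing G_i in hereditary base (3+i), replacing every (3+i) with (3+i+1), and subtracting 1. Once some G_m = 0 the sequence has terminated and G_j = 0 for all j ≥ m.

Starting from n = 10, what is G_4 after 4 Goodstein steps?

30

base 3: 10 = 3^2 + 1; at 4: 4^2 + 1 = 17; next = 16
base 4: 16 = 4^2; at 5: 5^2 = 25; next = 24
base 5: 24 = 4·5 + 4; at 6: 4·6 + 4 = 28; next = 27
base 6: 27 = 4·6 + 3; at 7: 4·7 + 3 = 31; next = 30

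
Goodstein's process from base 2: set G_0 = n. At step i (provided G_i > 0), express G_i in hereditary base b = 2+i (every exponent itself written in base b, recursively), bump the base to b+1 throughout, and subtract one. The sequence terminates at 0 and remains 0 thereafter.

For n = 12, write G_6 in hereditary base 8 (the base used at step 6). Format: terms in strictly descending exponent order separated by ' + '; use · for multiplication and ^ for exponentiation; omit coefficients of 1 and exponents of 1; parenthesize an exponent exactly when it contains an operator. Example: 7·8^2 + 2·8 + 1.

i=0: 12 = 2^(2 + 1) + 2^2 (b=2); 2→3: 3^(3 + 1) + 3^3 = 108; 108−1 = 107
i=1: 107 = 3^(3 + 1) + 2·3^2 + 2·3 + 2 (b=3); 3→4: 4^(4 + 1) + 2·4^2 + 2·4 + 2 = 1066; 1066−1 = 1065
i=2: 1065 = 4^(4 + 1) + 2·4^2 + 2·4 + 1 (b=4); 4→5: 5^(5 + 1) + 2·5^2 + 2·5 + 1 = 15686; 15686−1 = 15685
i=3: 15685 = 5^(5 + 1) + 2·5^2 + 2·5 (b=5); 5→6: 6^(6 + 1) + 2·6^2 + 2·6 = 280020; 280020−1 = 280019
i=4: 280019 = 6^(6 + 1) + 2·6^2 + 6 + 5 (b=6); 6→7: 7^(7 + 1) + 2·7^2 + 7 + 5 = 5764911; 5764911−1 = 5764910
i=5: 5764910 = 7^(7 + 1) + 2·7^2 + 7 + 4 (b=7); 7→8: 8^(8 + 1) + 2·8^2 + 8 + 4 = 134217868; 134217868−1 = 134217867

8^(8 + 1) + 2·8^2 + 8 + 3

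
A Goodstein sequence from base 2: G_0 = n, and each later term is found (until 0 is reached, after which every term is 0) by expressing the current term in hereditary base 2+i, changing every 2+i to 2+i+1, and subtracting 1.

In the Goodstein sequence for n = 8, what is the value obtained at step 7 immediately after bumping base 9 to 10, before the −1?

G_0=8  [base 2] 2^(2 + 1)  →[2↦3]→  3^(3 + 1) = 81  −1 ⇒ G_1=80
G_1=80  [base 3] 2·3^3 + 2·3^2 + 2·3 + 2  →[3↦4]→  2·4^4 + 2·4^2 + 2·4 + 2 = 554  −1 ⇒ G_2=553
G_2=553  [base 4] 2·4^4 + 2·4^2 + 2·4 + 1  →[4↦5]→  2·5^5 + 2·5^2 + 2·5 + 1 = 6311  −1 ⇒ G_3=6310
G_3=6310  [base 5] 2·5^5 + 2·5^2 + 2·5  →[5↦6]→  2·6^6 + 2·6^2 + 2·6 = 93396  −1 ⇒ G_4=93395
G_4=93395  [base 6] 2·6^6 + 2·6^2 + 6 + 5  →[6↦7]→  2·7^7 + 2·7^2 + 7 + 5 = 1647196  −1 ⇒ G_5=1647195
G_5=1647195  [base 7] 2·7^7 + 2·7^2 + 7 + 4  →[7↦8]→  2·8^8 + 2·8^2 + 8 + 4 = 33554572  −1 ⇒ G_6=33554571
G_6=33554571  [base 8] 2·8^8 + 2·8^2 + 8 + 3  →[8↦9]→  2·9^9 + 2·9^2 + 9 + 3 = 774841152  −1 ⇒ G_7=774841151

20000000212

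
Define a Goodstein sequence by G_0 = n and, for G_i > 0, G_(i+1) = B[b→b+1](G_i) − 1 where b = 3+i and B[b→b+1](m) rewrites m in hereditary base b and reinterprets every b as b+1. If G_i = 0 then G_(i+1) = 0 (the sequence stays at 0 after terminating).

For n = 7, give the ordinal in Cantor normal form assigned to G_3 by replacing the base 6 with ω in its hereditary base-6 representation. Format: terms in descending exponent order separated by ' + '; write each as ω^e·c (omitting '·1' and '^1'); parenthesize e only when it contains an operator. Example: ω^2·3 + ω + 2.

(0) 7|_3 = 2·3 + 1 ↦ 2·4 + 1|_4 = 9 ⇒ 8
(1) 8|_4 = 2·4 ↦ 2·5|_5 = 10 ⇒ 9
(2) 9|_5 = 5 + 4 ↦ 6 + 4|_6 = 10 ⇒ 9
(3) 9|_6 = 6 + 3 ↦ 7 + 3|_7 = 10 ⇒ 9

ω + 3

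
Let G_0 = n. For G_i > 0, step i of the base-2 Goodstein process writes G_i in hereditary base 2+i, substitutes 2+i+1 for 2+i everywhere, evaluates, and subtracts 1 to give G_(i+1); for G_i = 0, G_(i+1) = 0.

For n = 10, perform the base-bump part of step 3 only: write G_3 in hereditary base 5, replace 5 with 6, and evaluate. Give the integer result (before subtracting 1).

279936

base 2: 10 = 2^(2 + 1) + 2; at 3: 3^(3 + 1) + 3 = 84; next = 83
base 3: 83 = 3^(3 + 1) + 2; at 4: 4^(4 + 1) + 2 = 1026; next = 1025
base 4: 1025 = 4^(4 + 1) + 1; at 5: 5^(5 + 1) + 1 = 15626; next = 15625
base 5: 15625 = 5^(5 + 1); at 6: 6^(6 + 1) = 279936; next = 279935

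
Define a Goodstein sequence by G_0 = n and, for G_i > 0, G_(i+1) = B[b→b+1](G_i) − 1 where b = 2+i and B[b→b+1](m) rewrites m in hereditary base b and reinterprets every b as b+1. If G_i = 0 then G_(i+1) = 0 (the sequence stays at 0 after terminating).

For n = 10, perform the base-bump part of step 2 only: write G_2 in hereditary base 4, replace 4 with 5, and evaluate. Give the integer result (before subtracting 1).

15626

(0) 10|_2 = 2^(2 + 1) + 2 ↦ 3^(3 + 1) + 3|_3 = 84 ⇒ 83
(1) 83|_3 = 3^(3 + 1) + 2 ↦ 4^(4 + 1) + 2|_4 = 1026 ⇒ 1025
(2) 1025|_4 = 4^(4 + 1) + 1 ↦ 5^(5 + 1) + 1|_5 = 15626 ⇒ 15625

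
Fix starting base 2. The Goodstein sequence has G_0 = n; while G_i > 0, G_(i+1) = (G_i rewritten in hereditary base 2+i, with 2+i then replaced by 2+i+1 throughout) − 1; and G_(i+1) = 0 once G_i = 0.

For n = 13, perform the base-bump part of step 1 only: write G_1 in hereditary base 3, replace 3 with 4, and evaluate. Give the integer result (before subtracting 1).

i=0: 13 = 2^(2 + 1) + 2^2 + 1 (b=2); 2→3: 3^(3 + 1) + 3^3 + 1 = 109; 109−1 = 108
i=1: 108 = 3^(3 + 1) + 3^3 (b=3); 3→4: 4^(4 + 1) + 4^4 = 1280; 1280−1 = 1279

1280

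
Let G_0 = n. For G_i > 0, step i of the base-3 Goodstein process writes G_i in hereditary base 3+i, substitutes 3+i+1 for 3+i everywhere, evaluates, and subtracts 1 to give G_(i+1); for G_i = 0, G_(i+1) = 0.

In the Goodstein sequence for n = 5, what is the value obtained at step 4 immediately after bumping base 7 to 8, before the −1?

4

[0] 5 ≡ 3 + 2 (base 3). Lift 4: 6. −1: 5.
[1] 5 ≡ 4 + 1 (base 4). Lift 5: 6. −1: 5.
[2] 5 ≡ 5 (base 5). Lift 6: 6. −1: 5.
[3] 5 ≡ 5 (base 6). Lift 7: 5. −1: 4.
[4] 4 ≡ 4 (base 7). Lift 8: 4. −1: 3.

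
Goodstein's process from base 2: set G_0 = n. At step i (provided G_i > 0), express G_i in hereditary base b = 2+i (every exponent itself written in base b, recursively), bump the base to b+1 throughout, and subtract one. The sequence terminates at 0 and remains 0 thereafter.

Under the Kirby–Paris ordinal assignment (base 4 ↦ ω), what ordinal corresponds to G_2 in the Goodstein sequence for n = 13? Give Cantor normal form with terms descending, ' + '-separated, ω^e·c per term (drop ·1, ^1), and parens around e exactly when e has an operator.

ω^(ω + 1) + ω^3·3 + ω^2·3 + ω·3 + 3

i=0: 13 = 2^(2 + 1) + 2^2 + 1 (b=2); 2→3: 3^(3 + 1) + 3^3 + 1 = 109; 109−1 = 108
i=1: 108 = 3^(3 + 1) + 3^3 (b=3); 3→4: 4^(4 + 1) + 4^4 = 1280; 1280−1 = 1279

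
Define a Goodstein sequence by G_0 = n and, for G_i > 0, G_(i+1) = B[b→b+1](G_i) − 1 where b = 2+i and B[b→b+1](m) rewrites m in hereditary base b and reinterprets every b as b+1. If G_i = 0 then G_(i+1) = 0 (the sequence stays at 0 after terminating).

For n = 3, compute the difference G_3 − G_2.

step 0: 3 = 2 + 1; sub 3 for 2: 3 + 1; = 4; G_1 = 4−1 = 3
step 1: 3 = 3; sub 4 for 3: 4; = 4; G_2 = 4−1 = 3
step 2: 3 = 3; sub 5 for 4: 3; = 3; G_3 = 3−1 = 2

-1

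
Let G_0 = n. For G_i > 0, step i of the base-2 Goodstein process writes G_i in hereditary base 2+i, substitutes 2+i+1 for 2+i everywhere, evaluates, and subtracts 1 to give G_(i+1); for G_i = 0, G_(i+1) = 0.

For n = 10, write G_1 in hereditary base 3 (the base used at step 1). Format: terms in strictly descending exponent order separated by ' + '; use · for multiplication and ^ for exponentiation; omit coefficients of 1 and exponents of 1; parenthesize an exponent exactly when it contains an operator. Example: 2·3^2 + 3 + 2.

3^(3 + 1) + 2

G_0=10  [base 2] 2^(2 + 1) + 2  →[2↦3]→  3^(3 + 1) + 3 = 84  −1 ⇒ G_1=83
G_1=83  [base 3] 3^(3 + 1) + 2  →[3↦4]→  4^(4 + 1) + 2 = 1026  −1 ⇒ G_2=1025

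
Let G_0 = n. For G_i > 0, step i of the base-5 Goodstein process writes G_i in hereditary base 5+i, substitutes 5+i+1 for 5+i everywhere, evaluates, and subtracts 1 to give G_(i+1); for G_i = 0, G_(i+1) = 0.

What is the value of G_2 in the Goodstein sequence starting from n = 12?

G_0=12  [base 5] 2·5 + 2  →[5↦6]→  2·6 + 2 = 14  −1 ⇒ G_1=13
G_1=13  [base 6] 2·6 + 1  →[6↦7]→  2·7 + 1 = 15  −1 ⇒ G_2=14
G_2=14  [base 7] 2·7  →[7↦8]→  2·8 = 16  −1 ⇒ G_3=15

14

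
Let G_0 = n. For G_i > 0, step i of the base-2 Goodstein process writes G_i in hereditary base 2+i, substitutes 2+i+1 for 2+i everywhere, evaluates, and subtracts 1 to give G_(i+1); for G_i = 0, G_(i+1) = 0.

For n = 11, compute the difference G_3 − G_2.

14600

G_0=11  [base 2] 2^(2 + 1) + 2 + 1  →[2↦3]→  3^(3 + 1) + 3 + 1 = 85  −1 ⇒ G_1=84
G_1=84  [base 3] 3^(3 + 1) + 3  →[3↦4]→  4^(4 + 1) + 4 = 1028  −1 ⇒ G_2=1027
G_2=1027  [base 4] 4^(4 + 1) + 3  →[4↦5]→  5^(5 + 1) + 3 = 15628  −1 ⇒ G_3=15627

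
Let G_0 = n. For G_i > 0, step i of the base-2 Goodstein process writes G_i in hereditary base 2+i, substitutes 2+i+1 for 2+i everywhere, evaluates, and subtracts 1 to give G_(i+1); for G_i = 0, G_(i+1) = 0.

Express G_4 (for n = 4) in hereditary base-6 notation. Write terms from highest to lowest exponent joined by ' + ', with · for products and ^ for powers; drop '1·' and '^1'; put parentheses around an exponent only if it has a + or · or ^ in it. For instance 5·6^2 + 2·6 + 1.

2·6^2 + 6 + 5

i=0: 4 = 2^2 (b=2); 2→3: 3^3 = 27; 27−1 = 26
i=1: 26 = 2·3^2 + 2·3 + 2 (b=3); 3→4: 2·4^2 + 2·4 + 2 = 42; 42−1 = 41
i=2: 41 = 2·4^2 + 2·4 + 1 (b=4); 4→5: 2·5^2 + 2·5 + 1 = 61; 61−1 = 60
i=3: 60 = 2·5^2 + 2·5 (b=5); 5→6: 2·6^2 + 2·6 = 84; 84−1 = 83
i=4: 83 = 2·6^2 + 6 + 5 (b=6); 6→7: 2·7^2 + 7 + 5 = 110; 110−1 = 109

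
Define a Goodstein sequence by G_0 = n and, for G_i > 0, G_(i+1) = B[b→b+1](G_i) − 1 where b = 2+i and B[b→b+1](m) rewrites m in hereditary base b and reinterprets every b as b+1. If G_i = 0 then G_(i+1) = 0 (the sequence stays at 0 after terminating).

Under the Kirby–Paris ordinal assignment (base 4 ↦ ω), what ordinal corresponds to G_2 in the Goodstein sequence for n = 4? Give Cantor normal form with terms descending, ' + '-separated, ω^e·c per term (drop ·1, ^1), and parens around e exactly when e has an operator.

[0] 4 ≡ 2^2 (base 2). Lift 3: 27. −1: 26.
[1] 26 ≡ 2·3^2 + 2·3 + 2 (base 3). Lift 4: 42. −1: 41.
[2] 41 ≡ 2·4^2 + 2·4 + 1 (base 4). Lift 5: 61. −1: 60.

ω^2·2 + ω·2 + 1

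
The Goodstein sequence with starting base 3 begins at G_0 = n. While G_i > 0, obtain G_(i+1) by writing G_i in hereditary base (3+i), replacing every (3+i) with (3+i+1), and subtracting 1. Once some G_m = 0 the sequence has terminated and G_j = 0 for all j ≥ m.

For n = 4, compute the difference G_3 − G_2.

i=0: 4 = 3 + 1 (b=3); 3→4: 4 + 1 = 5; 5−1 = 4
i=1: 4 = 4 (b=4); 4→5: 5 = 5; 5−1 = 4
i=2: 4 = 4 (b=5); 5→6: 4 = 4; 4−1 = 3

-1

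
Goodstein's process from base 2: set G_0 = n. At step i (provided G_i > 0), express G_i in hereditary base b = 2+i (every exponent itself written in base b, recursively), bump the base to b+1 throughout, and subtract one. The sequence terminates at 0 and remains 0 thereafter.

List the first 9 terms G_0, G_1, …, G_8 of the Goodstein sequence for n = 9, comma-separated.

[0] 9 ≡ 2^(2 + 1) + 1 (base 2). Lift 3: 82. −1: 81.
[1] 81 ≡ 3^(3 + 1) (base 3). Lift 4: 1024. −1: 1023.
[2] 1023 ≡ 3·4^4 + 3·4^3 + 3·4^2 + 3·4 + 3 (base 4). Lift 5: 9843. −1: 9842.
[3] 9842 ≡ 3·5^5 + 3·5^3 + 3·5^2 + 3·5 + 2 (base 5). Lift 6: 140744. −1: 140743.
[4] 140743 ≡ 3·6^6 + 3·6^3 + 3·6^2 + 3·6 + 1 (base 6). Lift 7: 2471827. −1: 2471826.
[5] 2471826 ≡ 3·7^7 + 3·7^3 + 3·7^2 + 3·7 (base 7). Lift 8: 50333400. −1: 50333399.
[6] 50333399 ≡ 3·8^8 + 3·8^3 + 3·8^2 + 2·8 + 7 (base 8). Lift 9: 1162263922. −1: 1162263921.
[7] 1162263921 ≡ 3·9^9 + 3·9^3 + 3·9^2 + 2·9 + 6 (base 9). Lift 10: 30000003326. −1: 30000003325.

9, 81, 1023, 9842, 140743, 2471826, 50333399, 1162263921, 30000003325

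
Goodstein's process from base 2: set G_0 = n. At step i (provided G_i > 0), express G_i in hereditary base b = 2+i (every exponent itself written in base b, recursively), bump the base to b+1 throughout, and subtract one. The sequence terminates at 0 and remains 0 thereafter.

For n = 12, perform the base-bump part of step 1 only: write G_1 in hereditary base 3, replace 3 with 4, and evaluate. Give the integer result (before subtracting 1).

1066

base 2: 12 = 2^(2 + 1) + 2^2; at 3: 3^(3 + 1) + 3^3 = 108; next = 107
base 3: 107 = 3^(3 + 1) + 2·3^2 + 2·3 + 2; at 4: 4^(4 + 1) + 2·4^2 + 2·4 + 2 = 1066; next = 1065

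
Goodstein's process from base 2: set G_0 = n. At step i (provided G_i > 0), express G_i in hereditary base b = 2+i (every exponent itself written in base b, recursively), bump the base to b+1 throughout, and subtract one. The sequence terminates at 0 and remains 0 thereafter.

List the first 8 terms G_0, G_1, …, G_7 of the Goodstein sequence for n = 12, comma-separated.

12 —HB2→ 2^(2 + 1) + 2^2 —bump→ 3^(3 + 1) + 3^3 = 108 —(−1)→ 107
107 —HB3→ 3^(3 + 1) + 2·3^2 + 2·3 + 2 —bump→ 4^(4 + 1) + 2·4^2 + 2·4 + 2 = 1066 —(−1)→ 1065
1065 —HB4→ 4^(4 + 1) + 2·4^2 + 2·4 + 1 —bump→ 5^(5 + 1) + 2·5^2 + 2·5 + 1 = 15686 —(−1)→ 15685
15685 —HB5→ 5^(5 + 1) + 2·5^2 + 2·5 —bump→ 6^(6 + 1) + 2·6^2 + 2·6 = 280020 —(−1)→ 280019
280019 —HB6→ 6^(6 + 1) + 2·6^2 + 6 + 5 —bump→ 7^(7 + 1) + 2·7^2 + 7 + 5 = 5764911 —(−1)→ 5764910
5764910 —HB7→ 7^(7 + 1) + 2·7^2 + 7 + 4 —bump→ 8^(8 + 1) + 2·8^2 + 8 + 4 = 134217868 —(−1)→ 134217867
134217867 —HB8→ 8^(8 + 1) + 2·8^2 + 8 + 3 —bump→ 9^(9 + 1) + 2·9^2 + 9 + 3 = 3486784575 —(−1)→ 3486784574

12, 107, 1065, 15685, 280019, 5764910, 134217867, 3486784574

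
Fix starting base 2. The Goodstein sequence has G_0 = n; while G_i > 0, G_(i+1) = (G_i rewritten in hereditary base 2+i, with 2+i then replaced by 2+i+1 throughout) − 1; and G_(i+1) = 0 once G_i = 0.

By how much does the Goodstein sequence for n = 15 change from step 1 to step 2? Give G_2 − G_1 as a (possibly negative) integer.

[0] 15 ≡ 2^(2 + 1) + 2^2 + 2 + 1 (base 2). Lift 3: 112. −1: 111.
[1] 111 ≡ 3^(3 + 1) + 3^3 + 3 (base 3). Lift 4: 1284. −1: 1283.

1172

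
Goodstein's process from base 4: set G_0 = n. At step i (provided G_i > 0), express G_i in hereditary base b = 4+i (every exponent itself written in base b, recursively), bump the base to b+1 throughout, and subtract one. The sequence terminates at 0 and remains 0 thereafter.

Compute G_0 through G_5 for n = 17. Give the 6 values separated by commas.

G_0 = 17. HB_4(17) = 4^2 + 1. Bump = 26. G_1 = 25.
G_1 = 25. HB_5(25) = 5^2. Bump = 36. G_2 = 35.
G_2 = 35. HB_6(35) = 5·6 + 5. Bump = 40. G_3 = 39.
G_3 = 39. HB_7(39) = 5·7 + 4. Bump = 44. G_4 = 43.
G_4 = 43. HB_8(43) = 5·8 + 3. Bump = 48. G_5 = 47.

17, 25, 35, 39, 43, 47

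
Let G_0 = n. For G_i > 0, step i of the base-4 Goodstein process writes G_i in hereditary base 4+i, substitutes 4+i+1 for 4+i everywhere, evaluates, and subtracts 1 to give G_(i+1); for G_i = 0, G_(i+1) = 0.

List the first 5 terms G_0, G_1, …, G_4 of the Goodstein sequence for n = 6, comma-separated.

6 —HB4→ 4 + 2 —bump→ 5 + 2 = 7 —(−1)→ 6
6 —HB5→ 5 + 1 —bump→ 6 + 1 = 7 —(−1)→ 6
6 —HB6→ 6 —bump→ 7 = 7 —(−1)→ 6
6 —HB7→ 6 —bump→ 6 = 6 —(−1)→ 5

6, 6, 6, 6, 5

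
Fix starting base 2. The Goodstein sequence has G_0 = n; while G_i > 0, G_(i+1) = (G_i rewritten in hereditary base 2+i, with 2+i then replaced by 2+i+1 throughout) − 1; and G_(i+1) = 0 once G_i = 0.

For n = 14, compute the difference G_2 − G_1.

1171

step 0: 14 = 2^(2 + 1) + 2^2 + 2; sub 3 for 2: 3^(3 + 1) + 3^3 + 3; = 111; G_1 = 111−1 = 110
step 1: 110 = 3^(3 + 1) + 3^3 + 2; sub 4 for 3: 4^(4 + 1) + 4^4 + 2; = 1282; G_2 = 1282−1 = 1281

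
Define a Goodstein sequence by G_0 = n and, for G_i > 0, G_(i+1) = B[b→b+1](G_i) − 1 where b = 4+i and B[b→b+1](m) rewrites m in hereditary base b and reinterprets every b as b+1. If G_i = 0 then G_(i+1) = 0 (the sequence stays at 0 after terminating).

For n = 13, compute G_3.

18

i=0: 13 = 3·4 + 1 (b=4); 4→5: 3·5 + 1 = 16; 16−1 = 15
i=1: 15 = 3·5 (b=5); 5→6: 3·6 = 18; 18−1 = 17
i=2: 17 = 2·6 + 5 (b=6); 6→7: 2·7 + 5 = 19; 19−1 = 18
i=3: 18 = 2·7 + 4 (b=7); 7→8: 2·8 + 4 = 20; 20−1 = 19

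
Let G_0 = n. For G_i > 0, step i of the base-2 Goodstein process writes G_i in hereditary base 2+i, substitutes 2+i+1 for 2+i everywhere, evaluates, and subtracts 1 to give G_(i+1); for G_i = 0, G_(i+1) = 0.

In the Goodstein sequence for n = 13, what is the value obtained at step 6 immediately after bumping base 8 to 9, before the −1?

G_0=13  [base 2] 2^(2 + 1) + 2^2 + 1  →[2↦3]→  3^(3 + 1) + 3^3 + 1 = 109  −1 ⇒ G_1=108
G_1=108  [base 3] 3^(3 + 1) + 3^3  →[3↦4]→  4^(4 + 1) + 4^4 = 1280  −1 ⇒ G_2=1279
G_2=1279  [base 4] 4^(4 + 1) + 3·4^3 + 3·4^2 + 3·4 + 3  →[4↦5]→  5^(5 + 1) + 3·5^3 + 3·5^2 + 3·5 + 3 = 16093  −1 ⇒ G_3=16092
G_3=16092  [base 5] 5^(5 + 1) + 3·5^3 + 3·5^2 + 3·5 + 2  →[5↦6]→  6^(6 + 1) + 3·6^3 + 3·6^2 + 3·6 + 2 = 280712  −1 ⇒ G_4=280711
G_4=280711  [base 6] 6^(6 + 1) + 3·6^3 + 3·6^2 + 3·6 + 1  →[6↦7]→  7^(7 + 1) + 3·7^3 + 3·7^2 + 3·7 + 1 = 5765999  −1 ⇒ G_5=5765998
G_5=5765998  [base 7] 7^(7 + 1) + 3·7^3 + 3·7^2 + 3·7  →[7↦8]→  8^(8 + 1) + 3·8^3 + 3·8^2 + 3·8 = 134219480  −1 ⇒ G_6=134219479

3486786856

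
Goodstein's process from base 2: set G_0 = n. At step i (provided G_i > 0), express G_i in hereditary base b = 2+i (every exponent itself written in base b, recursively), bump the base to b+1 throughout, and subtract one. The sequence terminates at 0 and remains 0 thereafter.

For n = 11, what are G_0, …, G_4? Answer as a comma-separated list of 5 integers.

11, 84, 1027, 15627, 279937

[0] 11 ≡ 2^(2 + 1) + 2 + 1 (base 2). Lift 3: 85. −1: 84.
[1] 84 ≡ 3^(3 + 1) + 3 (base 3). Lift 4: 1028. −1: 1027.
[2] 1027 ≡ 4^(4 + 1) + 3 (base 4). Lift 5: 15628. −1: 15627.
[3] 15627 ≡ 5^(5 + 1) + 2 (base 5). Lift 6: 279938. −1: 279937.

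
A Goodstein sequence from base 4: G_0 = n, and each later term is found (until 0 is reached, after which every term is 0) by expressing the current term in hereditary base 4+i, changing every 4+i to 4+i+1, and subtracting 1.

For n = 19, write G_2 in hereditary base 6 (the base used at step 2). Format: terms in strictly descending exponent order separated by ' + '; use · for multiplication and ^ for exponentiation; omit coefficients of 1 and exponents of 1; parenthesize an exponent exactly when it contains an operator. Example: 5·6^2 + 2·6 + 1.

i=0: 19 = 4^2 + 3 (b=4); 4→5: 5^2 + 3 = 28; 28−1 = 27
i=1: 27 = 5^2 + 2 (b=5); 5→6: 6^2 + 2 = 38; 38−1 = 37
i=2: 37 = 6^2 + 1 (b=6); 6→7: 7^2 + 1 = 50; 50−1 = 49

6^2 + 1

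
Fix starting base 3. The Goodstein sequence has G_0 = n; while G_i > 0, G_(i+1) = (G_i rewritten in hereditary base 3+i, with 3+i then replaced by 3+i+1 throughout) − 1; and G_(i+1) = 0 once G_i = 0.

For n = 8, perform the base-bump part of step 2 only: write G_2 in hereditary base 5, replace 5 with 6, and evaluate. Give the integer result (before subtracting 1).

i=0: 8 = 2·3 + 2 (b=3); 3→4: 2·4 + 2 = 10; 10−1 = 9
i=1: 9 = 2·4 + 1 (b=4); 4→5: 2·5 + 1 = 11; 11−1 = 10
i=2: 10 = 2·5 (b=5); 5→6: 2·6 = 12; 12−1 = 11

12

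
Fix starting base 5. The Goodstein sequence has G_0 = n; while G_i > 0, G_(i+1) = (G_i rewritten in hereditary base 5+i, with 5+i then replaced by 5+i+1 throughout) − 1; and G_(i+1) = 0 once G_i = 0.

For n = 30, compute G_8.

step 0: 30 = 5^2 + 5; sub 6 for 5: 6^2 + 6; = 42; G_1 = 42−1 = 41
step 1: 41 = 6^2 + 5; sub 7 for 6: 7^2 + 5; = 54; G_2 = 54−1 = 53
step 2: 53 = 7^2 + 4; sub 8 for 7: 8^2 + 4; = 68; G_3 = 68−1 = 67
step 3: 67 = 8^2 + 3; sub 9 for 8: 9^2 + 3; = 84; G_4 = 84−1 = 83
step 4: 83 = 9^2 + 2; sub 10 for 9: 10^2 + 2; = 102; G_5 = 102−1 = 101
step 5: 101 = 10^2 + 1; sub 11 for 10: 11^2 + 1; = 122; G_6 = 122−1 = 121
step 6: 121 = 11^2; sub 12 for 11: 12^2; = 144; G_7 = 144−1 = 143
step 7: 143 = 11·12 + 11; sub 13 for 12: 11·13 + 11; = 154; G_8 = 154−1 = 153

153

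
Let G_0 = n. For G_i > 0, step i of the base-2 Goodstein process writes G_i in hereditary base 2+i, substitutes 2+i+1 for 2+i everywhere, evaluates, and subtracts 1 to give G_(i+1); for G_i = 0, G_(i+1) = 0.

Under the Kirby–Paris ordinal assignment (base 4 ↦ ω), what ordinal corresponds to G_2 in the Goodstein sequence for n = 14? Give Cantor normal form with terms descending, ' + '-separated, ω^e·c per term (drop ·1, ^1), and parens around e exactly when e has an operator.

i=0: 14 = 2^(2 + 1) + 2^2 + 2 (b=2); 2→3: 3^(3 + 1) + 3^3 + 3 = 111; 111−1 = 110
i=1: 110 = 3^(3 + 1) + 3^3 + 2 (b=3); 3→4: 4^(4 + 1) + 4^4 + 2 = 1282; 1282−1 = 1281
i=2: 1281 = 4^(4 + 1) + 4^4 + 1 (b=4); 4→5: 5^(5 + 1) + 5^5 + 1 = 18751; 18751−1 = 18750

ω^(ω + 1) + ω^ω + 1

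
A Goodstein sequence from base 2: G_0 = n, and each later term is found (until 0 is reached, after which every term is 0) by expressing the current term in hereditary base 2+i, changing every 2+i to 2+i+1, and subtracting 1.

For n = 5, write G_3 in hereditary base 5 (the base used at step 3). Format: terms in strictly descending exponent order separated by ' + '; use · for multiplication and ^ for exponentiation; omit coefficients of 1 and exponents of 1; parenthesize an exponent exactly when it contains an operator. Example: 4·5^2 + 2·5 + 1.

G_0 = 5. HB_2(5) = 2^2 + 1. Bump = 28. G_1 = 27.
G_1 = 27. HB_3(27) = 3^3. Bump = 256. G_2 = 255.
G_2 = 255. HB_4(255) = 3·4^3 + 3·4^2 + 3·4 + 3. Bump = 468. G_3 = 467.

3·5^3 + 3·5^2 + 3·5 + 2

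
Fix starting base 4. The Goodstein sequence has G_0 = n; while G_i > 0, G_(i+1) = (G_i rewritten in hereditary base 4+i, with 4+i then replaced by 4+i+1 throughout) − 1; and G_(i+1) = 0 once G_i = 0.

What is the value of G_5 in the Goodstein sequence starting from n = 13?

20

13 —HB4→ 3·4 + 1 —bump→ 3·5 + 1 = 16 —(−1)→ 15
15 —HB5→ 3·5 —bump→ 3·6 = 18 —(−1)→ 17
17 —HB6→ 2·6 + 5 —bump→ 2·7 + 5 = 19 —(−1)→ 18
18 —HB7→ 2·7 + 4 —bump→ 2·8 + 4 = 20 —(−1)→ 19
19 —HB8→ 2·8 + 3 —bump→ 2·9 + 3 = 21 —(−1)→ 20
20 —HB9→ 2·9 + 2 —bump→ 2·10 + 2 = 22 —(−1)→ 21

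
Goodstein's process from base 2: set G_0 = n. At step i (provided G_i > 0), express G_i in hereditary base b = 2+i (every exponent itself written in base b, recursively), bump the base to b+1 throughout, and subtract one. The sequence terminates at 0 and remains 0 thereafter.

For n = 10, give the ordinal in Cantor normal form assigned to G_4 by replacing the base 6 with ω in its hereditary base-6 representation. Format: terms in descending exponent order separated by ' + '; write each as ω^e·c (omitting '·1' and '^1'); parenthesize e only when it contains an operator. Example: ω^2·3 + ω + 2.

i=0: 10 = 2^(2 + 1) + 2 (b=2); 2→3: 3^(3 + 1) + 3 = 84; 84−1 = 83
i=1: 83 = 3^(3 + 1) + 2 (b=3); 3→4: 4^(4 + 1) + 2 = 1026; 1026−1 = 1025
i=2: 1025 = 4^(4 + 1) + 1 (b=4); 4→5: 5^(5 + 1) + 1 = 15626; 15626−1 = 15625
i=3: 15625 = 5^(5 + 1) (b=5); 5→6: 6^(6 + 1) = 279936; 279936−1 = 279935
i=4: 279935 = 5·6^6 + 5·6^5 + 5·6^4 + 5·6^3 + 5·6^2 + 5·6 + 5 (b=6); 6→7: 5·7^7 + 5·7^5 + 5·7^4 + 5·7^3 + 5·7^2 + 5·7 + 5 = 4215755; 4215755−1 = 4215754

ω^ω·5 + ω^5·5 + ω^4·5 + ω^3·5 + ω^2·5 + ω·5 + 5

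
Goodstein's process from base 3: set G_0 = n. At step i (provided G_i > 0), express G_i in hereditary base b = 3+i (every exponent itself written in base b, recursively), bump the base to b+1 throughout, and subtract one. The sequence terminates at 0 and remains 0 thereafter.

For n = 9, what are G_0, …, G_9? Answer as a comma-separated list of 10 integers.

base 3: 9 = 3^2; at 4: 4^2 = 16; next = 15
base 4: 15 = 3·4 + 3; at 5: 3·5 + 3 = 18; next = 17
base 5: 17 = 3·5 + 2; at 6: 3·6 + 2 = 20; next = 19
base 6: 19 = 3·6 + 1; at 7: 3·7 + 1 = 22; next = 21
base 7: 21 = 3·7; at 8: 3·8 = 24; next = 23
base 8: 23 = 2·8 + 7; at 9: 2·9 + 7 = 25; next = 24
base 9: 24 = 2·9 + 6; at 10: 2·10 + 6 = 26; next = 25
base 10: 25 = 2·10 + 5; at 11: 2·11 + 5 = 27; next = 26
base 11: 26 = 2·11 + 4; at 12: 2·12 + 4 = 28; next = 27

9, 15, 17, 19, 21, 23, 24, 25, 26, 27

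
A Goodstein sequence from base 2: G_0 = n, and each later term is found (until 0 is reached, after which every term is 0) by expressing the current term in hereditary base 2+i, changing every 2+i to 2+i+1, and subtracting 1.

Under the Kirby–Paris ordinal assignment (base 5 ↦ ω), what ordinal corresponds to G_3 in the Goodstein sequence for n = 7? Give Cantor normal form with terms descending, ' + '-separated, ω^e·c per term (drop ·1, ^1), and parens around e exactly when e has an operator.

ω^ω + 2

[0] 7 ≡ 2^2 + 2 + 1 (base 2). Lift 3: 31. −1: 30.
[1] 30 ≡ 3^3 + 3 (base 3). Lift 4: 260. −1: 259.
[2] 259 ≡ 4^4 + 3 (base 4). Lift 5: 3128. −1: 3127.
[3] 3127 ≡ 5^5 + 2 (base 5). Lift 6: 46658. −1: 46657.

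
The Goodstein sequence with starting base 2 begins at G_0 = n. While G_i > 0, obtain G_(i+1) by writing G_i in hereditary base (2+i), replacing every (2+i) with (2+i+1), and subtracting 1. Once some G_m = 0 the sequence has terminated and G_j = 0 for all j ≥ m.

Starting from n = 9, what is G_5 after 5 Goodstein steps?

2471826

[0] 9 ≡ 2^(2 + 1) + 1 (base 2). Lift 3: 82. −1: 81.
[1] 81 ≡ 3^(3 + 1) (base 3). Lift 4: 1024. −1: 1023.
[2] 1023 ≡ 3·4^4 + 3·4^3 + 3·4^2 + 3·4 + 3 (base 4). Lift 5: 9843. −1: 9842.
[3] 9842 ≡ 3·5^5 + 3·5^3 + 3·5^2 + 3·5 + 2 (base 5). Lift 6: 140744. −1: 140743.
[4] 140743 ≡ 3·6^6 + 3·6^3 + 3·6^2 + 3·6 + 1 (base 6). Lift 7: 2471827. −1: 2471826.
[5] 2471826 ≡ 3·7^7 + 3·7^3 + 3·7^2 + 3·7 (base 7). Lift 8: 50333400. −1: 50333399.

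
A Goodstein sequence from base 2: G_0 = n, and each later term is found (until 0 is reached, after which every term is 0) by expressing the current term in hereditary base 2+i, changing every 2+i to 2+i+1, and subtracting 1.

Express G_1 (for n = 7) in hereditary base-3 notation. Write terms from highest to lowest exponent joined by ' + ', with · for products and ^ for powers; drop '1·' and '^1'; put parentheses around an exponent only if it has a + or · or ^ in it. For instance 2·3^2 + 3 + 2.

G_0 = 7. HB_2(7) = 2^2 + 2 + 1. Bump = 31. G_1 = 30.
G_1 = 30. HB_3(30) = 3^3 + 3. Bump = 260. G_2 = 259.

3^3 + 3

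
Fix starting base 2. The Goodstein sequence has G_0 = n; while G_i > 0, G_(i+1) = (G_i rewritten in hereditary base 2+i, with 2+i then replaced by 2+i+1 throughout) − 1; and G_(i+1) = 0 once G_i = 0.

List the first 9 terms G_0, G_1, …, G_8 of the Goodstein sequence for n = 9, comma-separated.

9, 81, 1023, 9842, 140743, 2471826, 50333399, 1162263921, 30000003325

G_0=9  [base 2] 2^(2 + 1) + 1  →[2↦3]→  3^(3 + 1) + 1 = 82  −1 ⇒ G_1=81
G_1=81  [base 3] 3^(3 + 1)  →[3↦4]→  4^(4 + 1) = 1024  −1 ⇒ G_2=1023
G_2=1023  [base 4] 3·4^4 + 3·4^3 + 3·4^2 + 3·4 + 3  →[4↦5]→  3·5^5 + 3·5^3 + 3·5^2 + 3·5 + 3 = 9843  −1 ⇒ G_3=9842
G_3=9842  [base 5] 3·5^5 + 3·5^3 + 3·5^2 + 3·5 + 2  →[5↦6]→  3·6^6 + 3·6^3 + 3·6^2 + 3·6 + 2 = 140744  −1 ⇒ G_4=140743
G_4=140743  [base 6] 3·6^6 + 3·6^3 + 3·6^2 + 3·6 + 1  →[6↦7]→  3·7^7 + 3·7^3 + 3·7^2 + 3·7 + 1 = 2471827  −1 ⇒ G_5=2471826
G_5=2471826  [base 7] 3·7^7 + 3·7^3 + 3·7^2 + 3·7  →[7↦8]→  3·8^8 + 3·8^3 + 3·8^2 + 3·8 = 50333400  −1 ⇒ G_6=50333399
G_6=50333399  [base 8] 3·8^8 + 3·8^3 + 3·8^2 + 2·8 + 7  →[8↦9]→  3·9^9 + 3·9^3 + 3·9^2 + 2·9 + 7 = 1162263922  −1 ⇒ G_7=1162263921
G_7=1162263921  [base 9] 3·9^9 + 3·9^3 + 3·9^2 + 2·9 + 6  →[9↦10]→  3·10^10 + 3·10^3 + 3·10^2 + 2·10 + 6 = 30000003326  −1 ⇒ G_8=30000003325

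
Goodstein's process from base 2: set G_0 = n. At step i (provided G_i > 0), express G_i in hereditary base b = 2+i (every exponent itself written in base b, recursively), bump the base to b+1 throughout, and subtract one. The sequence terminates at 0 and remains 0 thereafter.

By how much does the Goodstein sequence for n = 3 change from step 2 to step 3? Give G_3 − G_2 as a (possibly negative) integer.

base 2: 3 = 2 + 1; at 3: 3 + 1 = 4; next = 3
base 3: 3 = 3; at 4: 4 = 4; next = 3
base 4: 3 = 3; at 5: 3 = 3; next = 2

-1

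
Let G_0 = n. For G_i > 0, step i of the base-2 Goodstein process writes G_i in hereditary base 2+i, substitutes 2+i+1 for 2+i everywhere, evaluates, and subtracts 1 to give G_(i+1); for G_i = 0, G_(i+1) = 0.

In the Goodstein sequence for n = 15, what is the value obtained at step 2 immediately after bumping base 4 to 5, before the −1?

18753

i=0: 15 = 2^(2 + 1) + 2^2 + 2 + 1 (b=2); 2→3: 3^(3 + 1) + 3^3 + 3 + 1 = 112; 112−1 = 111
i=1: 111 = 3^(3 + 1) + 3^3 + 3 (b=3); 3→4: 4^(4 + 1) + 4^4 + 4 = 1284; 1284−1 = 1283
i=2: 1283 = 4^(4 + 1) + 4^4 + 3 (b=4); 4→5: 5^(5 + 1) + 5^5 + 3 = 18753; 18753−1 = 18752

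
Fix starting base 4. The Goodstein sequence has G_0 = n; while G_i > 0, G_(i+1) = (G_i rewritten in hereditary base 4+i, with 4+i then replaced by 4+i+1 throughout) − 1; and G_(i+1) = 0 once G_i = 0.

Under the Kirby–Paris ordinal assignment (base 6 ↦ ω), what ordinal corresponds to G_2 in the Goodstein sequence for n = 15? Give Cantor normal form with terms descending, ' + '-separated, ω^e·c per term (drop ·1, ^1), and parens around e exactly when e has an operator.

(0) 15|_4 = 3·4 + 3 ↦ 3·5 + 3|_5 = 18 ⇒ 17
(1) 17|_5 = 3·5 + 2 ↦ 3·6 + 2|_6 = 20 ⇒ 19
(2) 19|_6 = 3·6 + 1 ↦ 3·7 + 1|_7 = 22 ⇒ 21

ω·3 + 1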